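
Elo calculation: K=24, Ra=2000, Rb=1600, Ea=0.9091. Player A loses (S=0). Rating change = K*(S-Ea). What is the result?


Elo update: delta = K * (S - Ea), where S = 0 (loses)
S - Ea = 0 - 0.9091 = -0.9091
Rating change = 24 * -0.9091
= -21.82

-21.82 rating points


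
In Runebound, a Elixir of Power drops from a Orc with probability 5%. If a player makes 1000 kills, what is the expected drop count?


Expected drops = kills * (drop_rate / 100)
= 1000 * (5 / 100)
= 1000 * 0.05
= 50.0

50.0 drops


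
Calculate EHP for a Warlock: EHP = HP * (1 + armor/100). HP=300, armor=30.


EHP = 300 * (1 + 30/100)
= 300 * (1 + 0.3)
= 300 * 1.3
= 390.0

390.0 EHP


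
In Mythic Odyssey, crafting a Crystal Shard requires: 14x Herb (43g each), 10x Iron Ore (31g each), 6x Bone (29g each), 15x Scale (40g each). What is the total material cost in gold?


Cost breakdown:
  Herb: 14 * 43 = 602
  Iron Ore: 10 * 31 = 310
  Bone: 6 * 29 = 174
  Scale: 15 * 40 = 600
Total = 602 + 310 + 174 + 600 = 1686

1686 gold


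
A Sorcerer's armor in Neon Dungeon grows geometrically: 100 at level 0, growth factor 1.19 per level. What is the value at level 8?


value = base * growth^level
= 100 * 1.19^8
= 100 * 4.021385
= 402.14

402.14 armor


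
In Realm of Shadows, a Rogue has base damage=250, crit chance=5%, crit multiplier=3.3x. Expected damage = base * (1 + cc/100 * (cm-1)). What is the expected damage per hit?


E[dmg] = base * (1 + crit_chance * (crit_mult - 1))
cc as decimal = 5/100 = 0.05
cm - 1 = 3.3 - 1 = 2.3
Bonus factor = 0.05 * 2.3 = 0.115
Total multiplier = 1 + 0.115 = 1.115
Expected damage = 250 * 1.115 = 278.75

278.75 damage


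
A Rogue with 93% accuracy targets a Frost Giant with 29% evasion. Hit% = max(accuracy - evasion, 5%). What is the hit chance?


accuracy - evasion = 93 - 29 = 64
Apply floor: max(64, 5) = 64
Hit chance = 64%

64%


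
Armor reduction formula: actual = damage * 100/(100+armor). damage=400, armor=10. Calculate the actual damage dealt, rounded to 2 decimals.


actual = 400 * 100 / (100 + 10)
= 400 * 100 / 110
= 40000 / 110
= 363.64

363.64 damage


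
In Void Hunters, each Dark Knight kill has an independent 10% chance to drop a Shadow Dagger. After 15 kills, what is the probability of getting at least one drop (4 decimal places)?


P(at least one) = 1 - P(none) = 1 - (1-p)^n
p = 10/100 = 0.1
1 - p = 0.9
(1 - p)^15 = 0.9^15 = 0.205891
P(at least one) = 1 - 0.205891 = 0.7941

0.7941


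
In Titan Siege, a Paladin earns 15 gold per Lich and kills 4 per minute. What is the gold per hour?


Gold per minute = 15 * 4 = 60
Gold per hour = 60 * 60 = 3600

3600 gold/hour


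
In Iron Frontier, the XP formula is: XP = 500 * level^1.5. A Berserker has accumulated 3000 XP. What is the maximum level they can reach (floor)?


XP = 500 * level^1.5, so level = (XP / 500)^(1/1.5)
= (3000 / 500)^(1/1.5)
= 6.0^0.6667
= 3.3019
Floor: level = 3

level 3


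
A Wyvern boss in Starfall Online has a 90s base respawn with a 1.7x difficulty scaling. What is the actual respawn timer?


Respawn time = base * multiplier
= 90 * 1.7
= 153.0 seconds

153.0 seconds


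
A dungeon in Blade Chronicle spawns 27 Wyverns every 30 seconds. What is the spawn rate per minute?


Spawns per minute = count * (60 / interval)
= 27 * (60 / 30)
= 27 * 2.0
= 54.0

54.0 per minute


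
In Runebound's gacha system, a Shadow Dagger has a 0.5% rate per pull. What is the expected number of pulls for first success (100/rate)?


Expected pulls for a geometric distribution = 1/p = 100 / rate%
= 100 / 0.5
= 200.0

200.0 pulls


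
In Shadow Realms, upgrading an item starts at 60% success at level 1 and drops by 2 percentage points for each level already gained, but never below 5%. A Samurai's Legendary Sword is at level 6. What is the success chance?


raw_rate = 60 - 2 * (6 - 1)
= 60 - 2 * 5
= 60 - 10
= 50
Apply floor: max(50, 5) = 50%

50%


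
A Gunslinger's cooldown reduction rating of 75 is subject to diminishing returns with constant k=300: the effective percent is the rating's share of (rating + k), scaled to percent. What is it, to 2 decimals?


effective% = rating / (rating + k) * 100
= 75 / (75 + 300) * 100
= 75 / 375 * 100
= 0.2 * 100
= 20.00%

20.00%


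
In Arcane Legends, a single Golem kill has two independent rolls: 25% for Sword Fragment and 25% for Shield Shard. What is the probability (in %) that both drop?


For independent events, P(both) = P(A) * P(B)
= 25% * 25%
= 625 / 100 %
= 6.25%

6.25%


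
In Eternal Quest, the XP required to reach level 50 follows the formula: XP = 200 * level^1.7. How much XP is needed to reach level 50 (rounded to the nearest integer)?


XP = 200 * level^1.7
Substitute level = 50:
XP = 200 * 50^1.7
= 200 * 773.1237
= 154625

154625 XP


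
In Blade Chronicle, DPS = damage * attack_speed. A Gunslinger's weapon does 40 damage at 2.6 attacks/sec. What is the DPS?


DPS = damage * attack_speed
= 40 * 2.6
= 104.0

104.0 DPS


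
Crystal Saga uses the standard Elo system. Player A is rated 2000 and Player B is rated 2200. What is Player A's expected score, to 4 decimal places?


Elo expected score: Ea = 1/(1 + 10^((Rb-Ra)/400))
Rb - Ra = 2200 - 2000 = 200
(Rb-Ra)/400 = 200/400 = 0.5
10^0.5 = 3.162278
Ea = 1/(1 + 3.162278) = 1/4.162278 = 0.2403

0.2403


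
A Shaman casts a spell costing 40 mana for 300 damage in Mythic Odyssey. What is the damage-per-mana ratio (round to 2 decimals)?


Efficiency = damage / mana
= 300 / 40
= 7.50

7.50 dmg/mana


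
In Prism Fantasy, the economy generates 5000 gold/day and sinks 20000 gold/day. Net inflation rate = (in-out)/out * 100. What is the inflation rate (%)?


Net gold = 5000 - 20000 = -15000
Inflation rate = net / sunk * 100 = -15000 / 20000 * 100
= -0.75 * 100
= -75.00%

-75.00%


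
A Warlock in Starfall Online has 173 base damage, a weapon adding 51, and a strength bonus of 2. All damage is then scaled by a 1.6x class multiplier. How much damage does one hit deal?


Sum base + weapon + str = 173 + 51 + 2 = 226
Multiply by 1.6:
226 * 1.6 = 361.6

361.6 damage


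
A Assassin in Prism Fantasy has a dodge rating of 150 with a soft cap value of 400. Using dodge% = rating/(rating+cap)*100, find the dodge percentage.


dodge% = 150 / (150 + 400) * 100
= 150 / 550 * 100
= 0.272727 * 100
= 27.27%

27.27%


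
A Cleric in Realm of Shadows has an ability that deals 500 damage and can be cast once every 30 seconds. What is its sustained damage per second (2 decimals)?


DPS = damage / cooldown
= 500 / 30
= 16.67

16.67 DPS


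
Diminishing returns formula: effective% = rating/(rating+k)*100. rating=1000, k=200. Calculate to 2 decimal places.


effective% = rating / (rating + k) * 100
= 1000 / (1000 + 200) * 100
= 1000 / 1200 * 100
= 0.833333 * 100
= 83.33%

83.33%


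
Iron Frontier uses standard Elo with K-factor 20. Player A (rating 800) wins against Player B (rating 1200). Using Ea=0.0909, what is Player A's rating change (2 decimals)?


Elo update: delta = K * (S - Ea), where S = 1 (wins)
S - Ea = 1 - 0.0909 = 0.9091
Rating change = 20 * 0.9091
= 18.18

18.18 rating points


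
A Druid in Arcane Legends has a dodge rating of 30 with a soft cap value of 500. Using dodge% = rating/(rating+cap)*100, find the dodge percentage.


dodge% = 30 / (30 + 500) * 100
= 30 / 530 * 100
= 0.056604 * 100
= 5.66%

5.66%


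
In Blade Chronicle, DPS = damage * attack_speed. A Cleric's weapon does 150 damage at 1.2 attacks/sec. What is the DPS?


DPS = damage * attack_speed
= 150 * 1.2
= 180.0

180.0 DPS


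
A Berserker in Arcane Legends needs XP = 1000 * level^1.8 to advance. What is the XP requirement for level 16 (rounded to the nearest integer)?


XP = 1000 * level^1.8
Substitute level = 16:
XP = 1000 * 16^1.8
= 1000 * 147.0334
= 147033

147033 XP


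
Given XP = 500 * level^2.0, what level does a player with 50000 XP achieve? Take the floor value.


XP = 500 * level^2.0, so level = (XP / 500)^(1/2.0)
= (50000 / 500)^(1/2.0)
= 100.0^0.5
= 10.0
Floor: level = 10

level 10


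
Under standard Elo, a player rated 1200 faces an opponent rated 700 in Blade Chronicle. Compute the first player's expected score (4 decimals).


Elo expected score: Ea = 1/(1 + 10^((Rb-Ra)/400))
Rb - Ra = 700 - 1200 = -500
(Rb-Ra)/400 = -500/400 = -1.25
10^-1.25 = 0.056234
Ea = 1/(1 + 0.056234) = 1/1.056234 = 0.9468

0.9468


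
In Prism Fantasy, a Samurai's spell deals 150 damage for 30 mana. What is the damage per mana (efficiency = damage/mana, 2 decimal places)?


Efficiency = damage / mana
= 150 / 30
= 5.00

5.00 dmg/mana


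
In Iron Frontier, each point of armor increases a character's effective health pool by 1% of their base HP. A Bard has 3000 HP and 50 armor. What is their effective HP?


EHP = 3000 * (1 + 50/100)
= 3000 * (1 + 0.5)
= 3000 * 1.5
= 4500.0

4500.0 EHP


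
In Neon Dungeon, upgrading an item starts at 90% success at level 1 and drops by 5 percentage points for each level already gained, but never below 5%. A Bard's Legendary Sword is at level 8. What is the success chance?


raw_rate = 90 - 5 * (8 - 1)
= 90 - 5 * 7
= 90 - 35
= 55
Apply floor: max(55, 5) = 55%

55%


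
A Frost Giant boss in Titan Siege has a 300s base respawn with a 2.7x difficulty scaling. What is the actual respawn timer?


Respawn time = base * multiplier
= 300 * 2.7
= 810.0 seconds

810.0 seconds


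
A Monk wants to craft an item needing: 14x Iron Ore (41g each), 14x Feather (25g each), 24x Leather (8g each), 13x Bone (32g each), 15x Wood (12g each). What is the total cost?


Cost breakdown:
  Iron Ore: 14 * 41 = 574
  Feather: 14 * 25 = 350
  Leather: 24 * 8 = 192
  Bone: 13 * 32 = 416
  Wood: 15 * 12 = 180
Total = 574 + 350 + 192 + 416 + 180 = 1712

1712 gold


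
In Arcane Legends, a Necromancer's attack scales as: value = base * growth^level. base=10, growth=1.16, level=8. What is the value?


value = base * growth^level
= 10 * 1.16^8
= 10 * 3.278415
= 32.78

32.78 attack


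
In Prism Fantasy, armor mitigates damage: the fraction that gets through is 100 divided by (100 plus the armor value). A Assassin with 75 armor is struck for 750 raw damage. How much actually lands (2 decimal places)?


actual = 750 * 100 / (100 + 75)
= 750 * 100 / 175
= 75000 / 175
= 428.57

428.57 damage


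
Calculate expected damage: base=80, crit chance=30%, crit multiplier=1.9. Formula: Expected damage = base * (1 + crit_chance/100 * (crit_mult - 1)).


E[dmg] = base * (1 + crit_chance * (crit_mult - 1))
cc as decimal = 30/100 = 0.3
cm - 1 = 1.9 - 1 = 0.9
Bonus factor = 0.3 * 0.9 = 0.27
Total multiplier = 1 + 0.27 = 1.27
Expected damage = 80 * 1.27 = 101.60

101.60 damage


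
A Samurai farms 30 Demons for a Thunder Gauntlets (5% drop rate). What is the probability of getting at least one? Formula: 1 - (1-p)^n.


P(at least one) = 1 - P(none) = 1 - (1-p)^n
p = 5/100 = 0.05
1 - p = 0.95
(1 - p)^30 = 0.95^30 = 0.214639
P(at least one) = 1 - 0.214639 = 0.7854

0.7854


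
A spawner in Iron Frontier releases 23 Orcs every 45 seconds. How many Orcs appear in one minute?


Spawns per minute = count * (60 / interval)
= 23 * (60 / 45)
= 23 * 1.3333
= 30.67

30.67 per minute


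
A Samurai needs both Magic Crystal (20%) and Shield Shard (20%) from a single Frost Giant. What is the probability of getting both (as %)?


For independent events, P(both) = P(A) * P(B)
= 20% * 20%
= 400 / 100 %
= 4.0%

4.0%


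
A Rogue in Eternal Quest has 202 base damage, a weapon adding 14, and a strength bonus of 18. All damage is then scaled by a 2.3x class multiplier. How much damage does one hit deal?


Sum base + weapon + str = 202 + 14 + 18 = 234
Multiply by 2.3:
234 * 2.3 = 538.2

538.2 damage


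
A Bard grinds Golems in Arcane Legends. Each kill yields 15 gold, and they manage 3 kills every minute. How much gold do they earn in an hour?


Gold per minute = 15 * 3 = 45
Gold per hour = 45 * 60 = 2700

2700 gold/hour


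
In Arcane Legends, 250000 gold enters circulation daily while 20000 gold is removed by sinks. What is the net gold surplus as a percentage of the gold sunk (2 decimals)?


Net gold = 250000 - 20000 = 230000
Inflation rate = net / sunk * 100 = 230000 / 20000 * 100
= 11.5 * 100
= 1150.00%

1150.00%


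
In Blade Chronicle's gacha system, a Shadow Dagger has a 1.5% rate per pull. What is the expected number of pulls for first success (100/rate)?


Expected pulls for a geometric distribution = 1/p = 100 / rate%
= 100 / 1.5
= 66.67

66.67 pulls


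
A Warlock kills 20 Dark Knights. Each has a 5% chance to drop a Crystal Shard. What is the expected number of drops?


Expected drops = kills * (drop_rate / 100)
= 20 * (5 / 100)
= 20 * 0.05
= 1.0

1.0 drops


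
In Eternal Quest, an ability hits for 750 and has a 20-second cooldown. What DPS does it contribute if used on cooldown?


DPS = damage / cooldown
= 750 / 20
= 37.50

37.50 DPS


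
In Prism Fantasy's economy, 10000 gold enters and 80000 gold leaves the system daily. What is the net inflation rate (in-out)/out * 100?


Net gold = 10000 - 80000 = -70000
Inflation rate = net / sunk * 100 = -70000 / 80000 * 100
= -0.875 * 100
= -87.50%

-87.50%


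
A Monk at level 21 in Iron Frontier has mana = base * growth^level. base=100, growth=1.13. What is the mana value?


value = base * growth^level
= 100 * 1.13^21
= 100 * 13.021089
= 1302.11

1302.11 mana


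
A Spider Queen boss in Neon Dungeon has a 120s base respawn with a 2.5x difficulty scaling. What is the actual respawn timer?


Respawn time = base * multiplier
= 120 * 2.5
= 300.0 seconds

300.0 seconds


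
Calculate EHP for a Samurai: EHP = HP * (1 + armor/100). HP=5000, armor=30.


EHP = 5000 * (1 + 30/100)
= 5000 * (1 + 0.3)
= 5000 * 1.3
= 6500.0

6500.0 EHP


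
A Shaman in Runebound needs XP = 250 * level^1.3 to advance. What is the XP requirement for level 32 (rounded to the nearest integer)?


XP = 250 * level^1.3
Substitute level = 32:
XP = 250 * 32^1.3
= 250 * 90.5097
= 22627

22627 XP


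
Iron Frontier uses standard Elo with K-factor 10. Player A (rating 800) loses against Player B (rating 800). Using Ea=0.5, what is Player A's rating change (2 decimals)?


Elo update: delta = K * (S - Ea), where S = 0 (loses)
S - Ea = 0 - 0.5 = -0.5
Rating change = 10 * -0.5
= -5.00

-5.00 rating points


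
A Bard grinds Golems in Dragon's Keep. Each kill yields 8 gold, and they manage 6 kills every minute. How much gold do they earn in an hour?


Gold per minute = 8 * 6 = 48
Gold per hour = 48 * 60 = 2880

2880 gold/hour


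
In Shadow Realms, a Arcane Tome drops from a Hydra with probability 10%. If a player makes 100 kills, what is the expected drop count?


Expected drops = kills * (drop_rate / 100)
= 100 * (10 / 100)
= 100 * 0.1
= 10.0

10.0 drops


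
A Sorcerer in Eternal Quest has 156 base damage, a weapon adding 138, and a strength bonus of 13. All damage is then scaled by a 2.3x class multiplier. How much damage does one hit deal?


Sum base + weapon + str = 156 + 138 + 13 = 307
Multiply by 2.3:
307 * 2.3 = 706.1

706.1 damage


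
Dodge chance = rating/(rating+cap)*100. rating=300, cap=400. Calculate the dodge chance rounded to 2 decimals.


dodge% = 300 / (300 + 400) * 100
= 300 / 700 * 100
= 0.428571 * 100
= 42.86%

42.86%


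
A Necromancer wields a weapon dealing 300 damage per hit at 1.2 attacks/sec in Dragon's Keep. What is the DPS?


DPS = damage * attack_speed
= 300 * 1.2
= 360.0

360.0 DPS


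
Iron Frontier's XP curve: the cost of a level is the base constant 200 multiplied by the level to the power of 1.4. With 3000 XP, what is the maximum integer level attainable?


XP = 200 * level^1.4, so level = (XP / 200)^(1/1.4)
= (3000 / 200)^(1/1.4)
= 15.0^0.7143
= 6.9193
Floor: level = 6

level 6


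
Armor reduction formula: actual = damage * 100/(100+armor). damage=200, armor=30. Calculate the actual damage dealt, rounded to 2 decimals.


actual = 200 * 100 / (100 + 30)
= 200 * 100 / 130
= 20000 / 130
= 153.85

153.85 damage


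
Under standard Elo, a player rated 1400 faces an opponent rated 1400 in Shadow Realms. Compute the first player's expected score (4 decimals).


Elo expected score: Ea = 1/(1 + 10^((Rb-Ra)/400))
Rb - Ra = 1400 - 1400 = 0
(Rb-Ra)/400 = 0/400 = 0.0
10^0.0 = 1.0
Ea = 1/(1 + 1.0) = 1/2.0 = 0.5000

0.5000


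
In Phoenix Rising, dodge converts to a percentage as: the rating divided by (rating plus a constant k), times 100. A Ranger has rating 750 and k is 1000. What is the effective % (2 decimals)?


effective% = rating / (rating + k) * 100
= 750 / (750 + 1000) * 100
= 750 / 1750 * 100
= 0.428571 * 100
= 42.86%

42.86%


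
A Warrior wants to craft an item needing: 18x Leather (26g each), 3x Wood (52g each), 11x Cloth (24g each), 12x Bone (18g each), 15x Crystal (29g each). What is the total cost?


Cost breakdown:
  Leather: 18 * 26 = 468
  Wood: 3 * 52 = 156
  Cloth: 11 * 24 = 264
  Bone: 12 * 18 = 216
  Crystal: 15 * 29 = 435
Total = 468 + 156 + 264 + 216 + 435 = 1539

1539 gold


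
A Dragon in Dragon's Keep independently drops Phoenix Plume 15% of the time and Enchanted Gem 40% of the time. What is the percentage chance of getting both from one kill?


For independent events, P(both) = P(A) * P(B)
= 15% * 40%
= 600 / 100 %
= 6.0%

6.0%


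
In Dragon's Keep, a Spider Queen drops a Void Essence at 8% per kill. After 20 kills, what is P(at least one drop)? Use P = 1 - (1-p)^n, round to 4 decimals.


P(at least one) = 1 - P(none) = 1 - (1-p)^n
p = 8/100 = 0.08
1 - p = 0.92
(1 - p)^20 = 0.92^20 = 0.188693
P(at least one) = 1 - 0.188693 = 0.8113

0.8113


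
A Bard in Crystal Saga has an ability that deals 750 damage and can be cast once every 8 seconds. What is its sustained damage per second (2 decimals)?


DPS = damage / cooldown
= 750 / 8
= 93.75

93.75 DPS


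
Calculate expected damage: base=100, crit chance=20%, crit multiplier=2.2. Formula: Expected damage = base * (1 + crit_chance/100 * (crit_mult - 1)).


E[dmg] = base * (1 + crit_chance * (crit_mult - 1))
cc as decimal = 20/100 = 0.2
cm - 1 = 2.2 - 1 = 1.2
Bonus factor = 0.2 * 1.2 = 0.24
Total multiplier = 1 + 0.24 = 1.24
Expected damage = 100 * 1.24 = 124.00

124.00 damage


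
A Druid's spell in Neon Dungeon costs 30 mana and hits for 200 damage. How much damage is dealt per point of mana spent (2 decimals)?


Efficiency = damage / mana
= 200 / 30
= 6.67

6.67 dmg/mana


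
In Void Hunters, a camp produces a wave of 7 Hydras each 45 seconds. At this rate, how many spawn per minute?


Spawns per minute = count * (60 / interval)
= 7 * (60 / 45)
= 7 * 1.3333
= 9.33

9.33 per minute


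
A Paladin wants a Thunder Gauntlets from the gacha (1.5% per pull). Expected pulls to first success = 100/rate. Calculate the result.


Expected pulls for a geometric distribution = 1/p = 100 / rate%
= 100 / 1.5
= 66.67

66.67 pulls


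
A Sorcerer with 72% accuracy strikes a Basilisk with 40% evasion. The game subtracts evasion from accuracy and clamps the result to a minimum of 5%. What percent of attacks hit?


accuracy - evasion = 72 - 40 = 32
Apply floor: max(32, 5) = 32
Hit chance = 32%

32%


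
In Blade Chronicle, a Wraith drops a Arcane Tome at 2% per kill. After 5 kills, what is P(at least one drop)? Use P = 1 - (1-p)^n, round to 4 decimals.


P(at least one) = 1 - P(none) = 1 - (1-p)^n
p = 2/100 = 0.02
1 - p = 0.98
(1 - p)^5 = 0.98^5 = 0.903921
P(at least one) = 1 - 0.903921 = 0.0961

0.0961


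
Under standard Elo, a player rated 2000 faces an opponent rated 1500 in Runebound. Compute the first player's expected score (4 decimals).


Elo expected score: Ea = 1/(1 + 10^((Rb-Ra)/400))
Rb - Ra = 1500 - 2000 = -500
(Rb-Ra)/400 = -500/400 = -1.25
10^-1.25 = 0.056234
Ea = 1/(1 + 0.056234) = 1/1.056234 = 0.9468

0.9468


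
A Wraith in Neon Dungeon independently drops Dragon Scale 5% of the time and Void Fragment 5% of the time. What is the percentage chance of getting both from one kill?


For independent events, P(both) = P(A) * P(B)
= 5% * 5%
= 25 / 100 %
= 0.25%

0.25%


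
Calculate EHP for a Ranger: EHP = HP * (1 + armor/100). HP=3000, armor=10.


EHP = 3000 * (1 + 10/100)
= 3000 * (1 + 0.1)
= 3000 * 1.1
= 3300.0

3300.0 EHP


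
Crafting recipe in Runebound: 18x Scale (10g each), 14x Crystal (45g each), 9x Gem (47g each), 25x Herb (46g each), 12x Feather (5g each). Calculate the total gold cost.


Cost breakdown:
  Scale: 18 * 10 = 180
  Crystal: 14 * 45 = 630
  Gem: 9 * 47 = 423
  Herb: 25 * 46 = 1150
  Feather: 12 * 5 = 60
Total = 180 + 630 + 423 + 1150 + 60 = 2443

2443 gold


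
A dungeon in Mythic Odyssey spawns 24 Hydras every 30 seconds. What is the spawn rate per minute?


Spawns per minute = count * (60 / interval)
= 24 * (60 / 30)
= 24 * 2.0
= 48.0

48.0 per minute


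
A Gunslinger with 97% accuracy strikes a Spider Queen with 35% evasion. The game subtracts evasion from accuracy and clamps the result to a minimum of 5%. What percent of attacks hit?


accuracy - evasion = 97 - 35 = 62
Apply floor: max(62, 5) = 62
Hit chance = 62%

62%


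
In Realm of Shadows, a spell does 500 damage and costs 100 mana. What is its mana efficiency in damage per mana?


Efficiency = damage / mana
= 500 / 100
= 5.00

5.00 dmg/mana


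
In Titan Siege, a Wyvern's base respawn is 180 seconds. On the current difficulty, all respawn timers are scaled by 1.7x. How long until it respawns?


Respawn time = base * multiplier
= 180 * 1.7
= 306.0 seconds

306.0 seconds


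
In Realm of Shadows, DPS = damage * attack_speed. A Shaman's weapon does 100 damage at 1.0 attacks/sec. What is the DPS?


DPS = damage * attack_speed
= 100 * 1.0
= 100.0

100.0 DPS


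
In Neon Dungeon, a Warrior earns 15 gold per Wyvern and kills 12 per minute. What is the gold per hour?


Gold per minute = 15 * 12 = 180
Gold per hour = 180 * 60 = 10800

10800 gold/hour


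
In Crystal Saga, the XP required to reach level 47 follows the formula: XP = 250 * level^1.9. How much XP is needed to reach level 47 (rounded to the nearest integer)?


XP = 250 * level^1.9
Substitute level = 47:
XP = 250 * 47^1.9
= 250 * 1503.0933
= 375773

375773 XP


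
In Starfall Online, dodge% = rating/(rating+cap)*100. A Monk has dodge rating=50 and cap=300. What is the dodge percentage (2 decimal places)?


dodge% = 50 / (50 + 300) * 100
= 50 / 350 * 100
= 0.142857 * 100
= 14.29%

14.29%


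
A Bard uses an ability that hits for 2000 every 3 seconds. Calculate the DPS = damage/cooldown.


DPS = damage / cooldown
= 2000 / 3
= 666.67

666.67 DPS


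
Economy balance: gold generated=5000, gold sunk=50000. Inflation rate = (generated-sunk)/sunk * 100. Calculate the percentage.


Net gold = 5000 - 50000 = -45000
Inflation rate = net / sunk * 100 = -45000 / 50000 * 100
= -0.9 * 100
= -90.00%

-90.00%


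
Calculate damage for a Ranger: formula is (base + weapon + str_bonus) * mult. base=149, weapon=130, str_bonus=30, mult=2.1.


Sum base + weapon + str = 149 + 130 + 30 = 309
Multiply by 2.1:
309 * 2.1 = 648.9

648.9 damage


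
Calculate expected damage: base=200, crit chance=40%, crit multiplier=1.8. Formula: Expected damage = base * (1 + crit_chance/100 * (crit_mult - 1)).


E[dmg] = base * (1 + crit_chance * (crit_mult - 1))
cc as decimal = 40/100 = 0.4
cm - 1 = 1.8 - 1 = 0.8
Bonus factor = 0.4 * 0.8 = 0.32
Total multiplier = 1 + 0.32 = 1.32
Expected damage = 200 * 1.32 = 264.00

264.00 damage


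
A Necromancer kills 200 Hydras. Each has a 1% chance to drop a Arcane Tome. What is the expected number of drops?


Expected drops = kills * (drop_rate / 100)
= 200 * (1 / 100)
= 200 * 0.01
= 2.0

2.0 drops


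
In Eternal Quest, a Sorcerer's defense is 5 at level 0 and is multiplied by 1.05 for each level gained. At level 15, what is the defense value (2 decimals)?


value = base * growth^level
= 5 * 1.05^15
= 5 * 2.078928
= 10.39

10.39 defense


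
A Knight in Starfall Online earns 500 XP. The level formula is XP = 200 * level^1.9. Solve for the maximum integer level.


XP = 200 * level^1.9, so level = (XP / 200)^(1/1.9)
= (500 / 200)^(1/1.9)
= 2.5^0.5263
= 1.6197
Floor: level = 1

level 1


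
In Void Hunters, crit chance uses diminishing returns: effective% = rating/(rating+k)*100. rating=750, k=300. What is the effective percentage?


effective% = rating / (rating + k) * 100
= 750 / (750 + 300) * 100
= 750 / 1050 * 100
= 0.714286 * 100
= 71.43%

71.43%


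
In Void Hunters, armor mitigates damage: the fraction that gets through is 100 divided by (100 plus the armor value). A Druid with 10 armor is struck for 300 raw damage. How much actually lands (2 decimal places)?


actual = 300 * 100 / (100 + 10)
= 300 * 100 / 110
= 30000 / 110
= 272.73

272.73 damage


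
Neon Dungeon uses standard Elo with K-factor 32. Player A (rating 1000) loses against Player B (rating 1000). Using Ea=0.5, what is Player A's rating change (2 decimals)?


Elo update: delta = K * (S - Ea), where S = 0 (loses)
S - Ea = 0 - 0.5 = -0.5
Rating change = 32 * -0.5
= -16.00

-16.00 rating points


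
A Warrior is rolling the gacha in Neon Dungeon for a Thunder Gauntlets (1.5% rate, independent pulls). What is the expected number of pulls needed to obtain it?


Expected pulls for a geometric distribution = 1/p = 100 / rate%
= 100 / 1.5
= 66.67

66.67 pulls


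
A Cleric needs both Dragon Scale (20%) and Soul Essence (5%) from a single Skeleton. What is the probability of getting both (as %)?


For independent events, P(both) = P(A) * P(B)
= 20% * 5%
= 100 / 100 %
= 1.0%

1.0%


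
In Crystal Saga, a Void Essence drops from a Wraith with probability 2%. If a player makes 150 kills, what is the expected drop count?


Expected drops = kills * (drop_rate / 100)
= 150 * (2 / 100)
= 150 * 0.02
= 3.0

3.0 drops


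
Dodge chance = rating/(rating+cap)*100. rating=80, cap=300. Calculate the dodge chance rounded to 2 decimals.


dodge% = 80 / (80 + 300) * 100
= 80 / 380 * 100
= 0.210526 * 100
= 21.05%

21.05%


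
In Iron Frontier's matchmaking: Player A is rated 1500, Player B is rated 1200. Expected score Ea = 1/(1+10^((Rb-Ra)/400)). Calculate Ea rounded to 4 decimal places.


Elo expected score: Ea = 1/(1 + 10^((Rb-Ra)/400))
Rb - Ra = 1200 - 1500 = -300
(Rb-Ra)/400 = -300/400 = -0.75
10^-0.75 = 0.177828
Ea = 1/(1 + 0.177828) = 1/1.177828 = 0.8490

0.8490


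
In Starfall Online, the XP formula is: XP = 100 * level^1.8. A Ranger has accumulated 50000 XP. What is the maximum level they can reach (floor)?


XP = 100 * level^1.8, so level = (XP / 100)^(1/1.8)
= (50000 / 100)^(1/1.8)
= 500.0^0.5556
= 31.5811
Floor: level = 31

level 31


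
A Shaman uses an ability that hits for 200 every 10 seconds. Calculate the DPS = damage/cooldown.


DPS = damage / cooldown
= 200 / 10
= 20.00

20.00 DPS


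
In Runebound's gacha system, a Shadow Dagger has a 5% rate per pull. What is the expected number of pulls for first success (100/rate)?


Expected pulls for a geometric distribution = 1/p = 100 / rate%
= 100 / 5
= 20.0

20.0 pulls


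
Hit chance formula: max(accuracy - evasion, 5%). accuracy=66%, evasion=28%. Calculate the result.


accuracy - evasion = 66 - 28 = 38
Apply floor: max(38, 5) = 38
Hit chance = 38%

38%


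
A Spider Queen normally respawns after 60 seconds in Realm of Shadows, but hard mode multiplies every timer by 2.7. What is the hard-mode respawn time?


Respawn time = base * multiplier
= 60 * 2.7
= 162.0 seconds

162.0 seconds


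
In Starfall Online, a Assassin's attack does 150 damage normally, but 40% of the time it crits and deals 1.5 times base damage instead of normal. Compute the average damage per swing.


E[dmg] = base * (1 + crit_chance * (crit_mult - 1))
cc as decimal = 40/100 = 0.4
cm - 1 = 1.5 - 1 = 0.5
Bonus factor = 0.4 * 0.5 = 0.2
Total multiplier = 1 + 0.2 = 1.2
Expected damage = 150 * 1.2 = 180.00

180.00 damage


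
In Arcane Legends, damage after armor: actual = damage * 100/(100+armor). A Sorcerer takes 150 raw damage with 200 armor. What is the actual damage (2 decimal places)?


actual = 150 * 100 / (100 + 200)
= 150 * 100 / 300
= 15000 / 300
= 50.00

50.00 damage


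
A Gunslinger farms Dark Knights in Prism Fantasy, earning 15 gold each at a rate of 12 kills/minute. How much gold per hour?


Gold per minute = 15 * 12 = 180
Gold per hour = 180 * 60 = 10800

10800 gold/hour


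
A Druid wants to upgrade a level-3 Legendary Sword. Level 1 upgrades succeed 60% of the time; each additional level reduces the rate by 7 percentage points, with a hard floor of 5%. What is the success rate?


raw_rate = 60 - 7 * (3 - 1)
= 60 - 7 * 2
= 60 - 14
= 46
Apply floor: max(46, 5) = 46%

46%


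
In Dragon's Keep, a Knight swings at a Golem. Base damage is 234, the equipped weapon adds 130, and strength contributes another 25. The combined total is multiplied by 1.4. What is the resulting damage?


Sum base + weapon + str = 234 + 130 + 25 = 389
Multiply by 1.4:
389 * 1.4 = 544.6

544.6 damage


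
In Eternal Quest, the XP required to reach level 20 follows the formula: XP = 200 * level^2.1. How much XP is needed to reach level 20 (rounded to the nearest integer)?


XP = 200 * level^2.1
Substitute level = 20:
XP = 200 * 20^2.1
= 200 * 539.7131
= 107943

107943 XP


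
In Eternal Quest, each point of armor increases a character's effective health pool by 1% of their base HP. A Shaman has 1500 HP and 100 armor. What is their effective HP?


EHP = 1500 * (1 + 100/100)
= 1500 * (1 + 1.0)
= 1500 * 2.0
= 3000.0

3000.0 EHP


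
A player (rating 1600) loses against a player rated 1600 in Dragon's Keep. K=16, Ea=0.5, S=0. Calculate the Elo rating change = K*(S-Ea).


Elo update: delta = K * (S - Ea), where S = 0 (loses)
S - Ea = 0 - 0.5 = -0.5
Rating change = 16 * -0.5
= -8.00

-8.00 rating points


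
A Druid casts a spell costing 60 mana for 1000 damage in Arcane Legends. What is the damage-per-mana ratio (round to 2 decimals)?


Efficiency = damage / mana
= 1000 / 60
= 16.67

16.67 dmg/mana


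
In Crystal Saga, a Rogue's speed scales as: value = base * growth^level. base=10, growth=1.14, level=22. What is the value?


value = base * growth^level
= 10 * 1.14^22
= 10 * 17.861039
= 178.61

178.61 speed


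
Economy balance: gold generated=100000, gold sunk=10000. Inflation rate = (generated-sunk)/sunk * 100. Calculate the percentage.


Net gold = 100000 - 10000 = 90000
Inflation rate = net / sunk * 100 = 90000 / 10000 * 100
= 9.0 * 100
= 900.00%

900.00%


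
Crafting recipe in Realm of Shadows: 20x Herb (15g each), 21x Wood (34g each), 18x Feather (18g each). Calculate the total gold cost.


Cost breakdown:
  Herb: 20 * 15 = 300
  Wood: 21 * 34 = 714
  Feather: 18 * 18 = 324
Total = 300 + 714 + 324 = 1338

1338 gold


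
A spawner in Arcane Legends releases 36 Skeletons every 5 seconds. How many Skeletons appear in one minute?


Spawns per minute = count * (60 / interval)
= 36 * (60 / 5)
= 36 * 12.0
= 432.0

432.0 per minute


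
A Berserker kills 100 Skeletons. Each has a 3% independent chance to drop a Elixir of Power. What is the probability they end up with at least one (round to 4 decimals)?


P(at least one) = 1 - P(none) = 1 - (1-p)^n
p = 3/100 = 0.03
1 - p = 0.97
(1 - p)^100 = 0.97^100 = 0.047553
P(at least one) = 1 - 0.047553 = 0.9524

0.9524


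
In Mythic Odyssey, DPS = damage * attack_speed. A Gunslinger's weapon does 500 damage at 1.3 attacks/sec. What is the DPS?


DPS = damage * attack_speed
= 500 * 1.3
= 650.0

650.0 DPS


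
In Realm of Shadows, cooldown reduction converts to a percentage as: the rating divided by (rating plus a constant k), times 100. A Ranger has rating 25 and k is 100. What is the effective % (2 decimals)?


effective% = rating / (rating + k) * 100
= 25 / (25 + 100) * 100
= 25 / 125 * 100
= 0.2 * 100
= 20.00%

20.00%


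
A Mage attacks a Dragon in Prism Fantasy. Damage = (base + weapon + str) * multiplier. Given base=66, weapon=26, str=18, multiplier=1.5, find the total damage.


Sum base + weapon + str = 66 + 26 + 18 = 110
Multiply by 1.5:
110 * 1.5 = 165.0

165.0 damage


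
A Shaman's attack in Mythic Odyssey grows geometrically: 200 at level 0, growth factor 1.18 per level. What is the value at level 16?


value = base * growth^level
= 200 * 1.18^16
= 200 * 14.129023
= 2825.80

2825.80 attack


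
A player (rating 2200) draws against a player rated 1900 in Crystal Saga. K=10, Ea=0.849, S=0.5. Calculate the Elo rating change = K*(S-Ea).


Elo update: delta = K * (S - Ea), where S = 0.5 (draws)
S - Ea = 0.5 - 0.849 = -0.349
Rating change = 10 * -0.349
= -3.49

-3.49 rating points


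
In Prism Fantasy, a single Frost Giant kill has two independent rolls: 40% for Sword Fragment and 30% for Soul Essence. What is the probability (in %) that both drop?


For independent events, P(both) = P(A) * P(B)
= 40% * 30%
= 1200 / 100 %
= 12.0%

12.0%


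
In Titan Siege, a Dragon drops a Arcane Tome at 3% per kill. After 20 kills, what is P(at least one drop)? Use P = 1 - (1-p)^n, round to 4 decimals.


P(at least one) = 1 - P(none) = 1 - (1-p)^n
p = 3/100 = 0.03
1 - p = 0.97
(1 - p)^20 = 0.97^20 = 0.543794
P(at least one) = 1 - 0.543794 = 0.4562

0.4562


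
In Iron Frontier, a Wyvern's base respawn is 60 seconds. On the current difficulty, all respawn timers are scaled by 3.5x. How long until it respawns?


Respawn time = base * multiplier
= 60 * 3.5
= 210.0 seconds

210.0 seconds


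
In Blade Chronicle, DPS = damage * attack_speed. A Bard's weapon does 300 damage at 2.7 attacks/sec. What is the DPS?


DPS = damage * attack_speed
= 300 * 2.7
= 810.0

810.0 DPS


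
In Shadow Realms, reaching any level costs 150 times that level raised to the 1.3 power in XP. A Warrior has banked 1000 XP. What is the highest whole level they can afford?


XP = 150 * level^1.3, so level = (XP / 150)^(1/1.3)
= (1000 / 150)^(1/1.3)
= 6.6667^0.7692
= 4.303
Floor: level = 4

level 4


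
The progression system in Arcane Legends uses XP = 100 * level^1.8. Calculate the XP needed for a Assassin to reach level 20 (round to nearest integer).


XP = 100 * level^1.8
Substitute level = 20:
XP = 100 * 20^1.8
= 100 * 219.7121
= 21971

21971 XP


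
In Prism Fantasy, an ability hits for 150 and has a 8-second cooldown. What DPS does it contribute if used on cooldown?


DPS = damage / cooldown
= 150 / 8
= 18.75

18.75 DPS


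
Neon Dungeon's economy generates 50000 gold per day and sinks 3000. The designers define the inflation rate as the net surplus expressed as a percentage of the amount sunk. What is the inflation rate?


Net gold = 50000 - 3000 = 47000
Inflation rate = net / sunk * 100 = 47000 / 3000 * 100
= 15.666667 * 100
= 1566.67%

1566.67%


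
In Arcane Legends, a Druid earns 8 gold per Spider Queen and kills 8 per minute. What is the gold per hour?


Gold per minute = 8 * 8 = 64
Gold per hour = 64 * 60 = 3840

3840 gold/hour


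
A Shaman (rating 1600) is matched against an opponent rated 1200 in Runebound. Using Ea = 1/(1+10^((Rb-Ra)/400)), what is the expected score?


Elo expected score: Ea = 1/(1 + 10^((Rb-Ra)/400))
Rb - Ra = 1200 - 1600 = -400
(Rb-Ra)/400 = -400/400 = -1.0
10^-1.0 = 0.1
Ea = 1/(1 + 0.1) = 1/1.1 = 0.9091

0.9091


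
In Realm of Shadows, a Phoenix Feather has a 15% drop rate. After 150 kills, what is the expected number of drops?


Expected drops = kills * (drop_rate / 100)
= 150 * (15 / 100)
= 150 * 0.15
= 22.5

22.5 drops


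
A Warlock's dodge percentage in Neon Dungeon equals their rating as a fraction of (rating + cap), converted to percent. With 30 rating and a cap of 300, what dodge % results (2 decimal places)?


dodge% = 30 / (30 + 300) * 100
= 30 / 330 * 100
= 0.090909 * 100
= 9.09%

9.09%


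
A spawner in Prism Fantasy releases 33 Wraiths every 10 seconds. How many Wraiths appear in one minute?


Spawns per minute = count * (60 / interval)
= 33 * (60 / 10)
= 33 * 6.0
= 198.0

198.0 per minute


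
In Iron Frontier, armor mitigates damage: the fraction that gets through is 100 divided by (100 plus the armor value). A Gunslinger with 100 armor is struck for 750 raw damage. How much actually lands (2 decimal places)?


actual = 750 * 100 / (100 + 100)
= 750 * 100 / 200
= 75000 / 200
= 375.00

375.00 damage


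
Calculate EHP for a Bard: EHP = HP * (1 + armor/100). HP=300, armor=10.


EHP = 300 * (1 + 10/100)
= 300 * (1 + 0.1)
= 300 * 1.1
= 330.0

330.0 EHP


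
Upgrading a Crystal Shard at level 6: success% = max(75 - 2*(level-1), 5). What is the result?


raw_rate = 75 - 2 * (6 - 1)
= 75 - 2 * 5
= 75 - 10
= 65
Apply floor: max(65, 5) = 65%

65%


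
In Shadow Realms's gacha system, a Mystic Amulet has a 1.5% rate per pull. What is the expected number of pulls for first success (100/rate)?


Expected pulls for a geometric distribution = 1/p = 100 / rate%
= 100 / 1.5
= 66.67

66.67 pulls


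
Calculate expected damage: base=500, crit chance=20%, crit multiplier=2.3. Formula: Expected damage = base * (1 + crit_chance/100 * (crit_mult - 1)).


E[dmg] = base * (1 + crit_chance * (crit_mult - 1))
cc as decimal = 20/100 = 0.2
cm - 1 = 2.3 - 1 = 1.3
Bonus factor = 0.2 * 1.3 = 0.26
Total multiplier = 1 + 0.26 = 1.26
Expected damage = 500 * 1.26 = 630.00

630.00 damage


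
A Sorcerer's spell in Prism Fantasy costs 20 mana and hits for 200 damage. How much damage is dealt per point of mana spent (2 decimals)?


Efficiency = damage / mana
= 200 / 20
= 10.00

10.00 dmg/mana


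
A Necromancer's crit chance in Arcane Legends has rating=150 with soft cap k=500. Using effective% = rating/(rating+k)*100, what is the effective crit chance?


effective% = rating / (rating + k) * 100
= 150 / (150 + 500) * 100
= 150 / 650 * 100
= 0.230769 * 100
= 23.08%

23.08%


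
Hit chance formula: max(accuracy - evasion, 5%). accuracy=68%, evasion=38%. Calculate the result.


accuracy - evasion = 68 - 38 = 30
Apply floor: max(30, 5) = 30
Hit chance = 30%

30%


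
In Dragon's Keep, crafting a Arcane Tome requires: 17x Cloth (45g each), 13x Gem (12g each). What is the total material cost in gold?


Cost breakdown:
  Cloth: 17 * 45 = 765
  Gem: 13 * 12 = 156
Total = 765 + 156 = 921

921 gold


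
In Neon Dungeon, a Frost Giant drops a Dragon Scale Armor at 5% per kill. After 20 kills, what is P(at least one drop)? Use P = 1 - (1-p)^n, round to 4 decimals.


P(at least one) = 1 - P(none) = 1 - (1-p)^n
p = 5/100 = 0.05
1 - p = 0.95
(1 - p)^20 = 0.95^20 = 0.358486
P(at least one) = 1 - 0.358486 = 0.6415

0.6415


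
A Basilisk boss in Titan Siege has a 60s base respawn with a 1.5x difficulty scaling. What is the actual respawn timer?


Respawn time = base * multiplier
= 60 * 1.5
= 90.0 seconds

90.0 seconds


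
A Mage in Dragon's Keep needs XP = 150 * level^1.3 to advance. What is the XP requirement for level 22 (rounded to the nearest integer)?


XP = 150 * level^1.3
Substitute level = 22:
XP = 150 * 22^1.3
= 150 * 55.6096
= 8341

8341 XP


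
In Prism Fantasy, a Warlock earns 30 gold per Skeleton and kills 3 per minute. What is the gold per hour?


Gold per minute = 30 * 3 = 90
Gold per hour = 90 * 60 = 5400

5400 gold/hour


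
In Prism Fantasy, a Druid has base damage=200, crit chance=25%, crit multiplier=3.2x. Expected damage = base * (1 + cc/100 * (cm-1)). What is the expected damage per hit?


E[dmg] = base * (1 + crit_chance * (crit_mult - 1))
cc as decimal = 25/100 = 0.25
cm - 1 = 3.2 - 1 = 2.2
Bonus factor = 0.25 * 2.2 = 0.55
Total multiplier = 1 + 0.55 = 1.55
Expected damage = 200 * 1.55 = 310.00

310.00 damage
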